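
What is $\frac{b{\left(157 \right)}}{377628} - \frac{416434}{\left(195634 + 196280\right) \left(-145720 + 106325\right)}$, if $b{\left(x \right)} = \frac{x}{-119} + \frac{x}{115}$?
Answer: $\frac{18014665974658}{664905042653037795} \approx 2.7094 \cdot 10^{-5}$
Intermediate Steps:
$b{\left(x \right)} = \frac{4 x}{13685}$ ($b{\left(x \right)} = x \left(- \frac{1}{119}\right) + x \frac{1}{115} = - \frac{x}{119} + \frac{x}{115} = \frac{4 x}{13685}$)
$\frac{b{\left(157 \right)}}{377628} - \frac{416434}{\left(195634 + 196280\right) \left(-145720 + 106325\right)} = \frac{\frac{4}{13685} \cdot 157}{377628} - \frac{416434}{\left(195634 + 196280\right) \left(-145720 + 106325\right)} = \frac{628}{13685} \cdot \frac{1}{377628} - \frac{416434}{391914 \left(-39395\right)} = \frac{157}{1291959795} - \frac{416434}{-15439452030} = \frac{157}{1291959795} - - \frac{208217}{7719726015} = \frac{157}{1291959795} + \frac{208217}{7719726015} = \frac{18014665974658}{664905042653037795}$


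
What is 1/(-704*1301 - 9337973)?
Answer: -1/10253877 ≈ -9.7524e-8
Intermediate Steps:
1/(-704*1301 - 9337973) = 1/(-915904 - 9337973) = 1/(-10253877) = -1/10253877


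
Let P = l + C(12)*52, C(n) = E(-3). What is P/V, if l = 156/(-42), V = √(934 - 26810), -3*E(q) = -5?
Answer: -871*I*√6469/135849 ≈ -0.51568*I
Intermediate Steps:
E(q) = 5/3 (E(q) = -⅓*(-5) = 5/3)
V = 2*I*√6469 (V = √(-25876) = 2*I*√6469 ≈ 160.86*I)
C(n) = 5/3
l = -26/7 (l = 156*(-1/42) = -26/7 ≈ -3.7143)
P = 1742/21 (P = -26/7 + (5/3)*52 = -26/7 + 260/3 = 1742/21 ≈ 82.952)
P/V = 1742/(21*((2*I*√6469))) = 1742*(-I*√6469/12938)/21 = -871*I*√6469/135849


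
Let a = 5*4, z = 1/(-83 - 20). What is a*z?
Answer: -20/103 ≈ -0.19417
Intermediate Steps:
z = -1/103 (z = 1/(-103) = -1/103 ≈ -0.0097087)
a = 20
a*z = 20*(-1/103) = -20/103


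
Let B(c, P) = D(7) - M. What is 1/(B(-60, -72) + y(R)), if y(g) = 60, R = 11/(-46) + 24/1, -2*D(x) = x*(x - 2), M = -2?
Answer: 2/89 ≈ 0.022472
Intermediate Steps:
D(x) = -x*(-2 + x)/2 (D(x) = -x*(x - 2)/2 = -x*(-2 + x)/2)
B(c, P) = -31/2 (B(c, P) = (½)*7*(2 - 1*7) - 1*(-2) = (½)*7*(2 - 7) + 2 = (½)*7*(-5) + 2 = -35/2 + 2 = -31/2)
R = 1093/46 (R = 11*(-1/46) + 24*1 = -11/46 + 24 = 1093/46 ≈ 23.761)
1/(B(-60, -72) + y(R)) = 1/(-31/2 + 60) = 1/(89/2) = 2/89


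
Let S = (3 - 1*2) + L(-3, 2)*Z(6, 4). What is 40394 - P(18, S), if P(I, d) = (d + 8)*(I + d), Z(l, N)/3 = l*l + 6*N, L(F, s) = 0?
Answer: 40223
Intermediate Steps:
Z(l, N) = 3*l² + 18*N (Z(l, N) = 3*(l*l + 6*N) = 3*(l² + 6*N) = 3*l² + 18*N)
S = 1 (S = (3 - 1*2) + 0*(3*6² + 18*4) = (3 - 2) + 0*(3*36 + 72) = 1 + 0*(108 + 72) = 1 + 0*180 = 1 + 0 = 1)
P(I, d) = (8 + d)*(I + d)
40394 - P(18, S) = 40394 - (1² + 8*18 + 8*1 + 18*1) = 40394 - (1 + 144 + 8 + 18) = 40394 - 1*171 = 40394 - 171 = 40223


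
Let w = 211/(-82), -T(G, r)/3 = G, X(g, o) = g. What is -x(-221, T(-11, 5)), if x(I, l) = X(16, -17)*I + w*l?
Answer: 296915/82 ≈ 3620.9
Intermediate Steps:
T(G, r) = -3*G
w = -211/82 (w = 211*(-1/82) = -211/82 ≈ -2.5732)
x(I, l) = 16*I - 211*l/82
-x(-221, T(-11, 5)) = -(16*(-221) - (-633)*(-11)/82) = -(-3536 - 211/82*33) = -(-3536 - 6963/82) = -1*(-296915/82) = 296915/82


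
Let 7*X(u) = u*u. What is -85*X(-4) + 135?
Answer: -415/7 ≈ -59.286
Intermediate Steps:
X(u) = u**2/7 (X(u) = (u*u)/7 = u**2/7)
-85*X(-4) + 135 = -85*(-4)**2/7 + 135 = -85*16/7 + 135 = -1360/7 + 135 = -415/7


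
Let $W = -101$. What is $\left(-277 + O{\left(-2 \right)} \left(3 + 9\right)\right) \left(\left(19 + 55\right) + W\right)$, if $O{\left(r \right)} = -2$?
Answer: $8127$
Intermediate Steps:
$\left(-277 + O{\left(-2 \right)} \left(3 + 9\right)\right) \left(\left(19 + 55\right) + W\right) = \left(-277 - 2 \left(3 + 9\right)\right) \left(\left(19 + 55\right) - 101\right) = \left(-277 - 24\right) \left(74 - 101\right) = \left(-277 - 24\right) \left(-27\right) = \left(-301\right) \left(-27\right) = 8127$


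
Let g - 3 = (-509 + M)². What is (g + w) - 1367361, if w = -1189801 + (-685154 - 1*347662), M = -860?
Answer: -1715814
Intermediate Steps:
g = 1874164 (g = 3 + (-509 - 860)² = 3 + (-1369)² = 3 + 1874161 = 1874164)
w = -2222617 (w = -1189801 + (-685154 - 347662) = -1189801 - 1032816 = -2222617)
(g + w) - 1367361 = (1874164 - 2222617) - 1367361 = -348453 - 1367361 = -1715814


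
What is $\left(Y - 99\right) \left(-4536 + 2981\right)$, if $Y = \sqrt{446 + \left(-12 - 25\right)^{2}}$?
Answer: $153945 - 17105 \sqrt{15} \approx 87698.0$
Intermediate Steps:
$Y = 11 \sqrt{15}$ ($Y = \sqrt{446 + \left(-37\right)^{2}} = \sqrt{446 + 1369} = \sqrt{1815} = 11 \sqrt{15} \approx 42.603$)
$\left(Y - 99\right) \left(-4536 + 2981\right) = \left(11 \sqrt{15} - 99\right) \left(-4536 + 2981\right) = \left(-99 + 11 \sqrt{15}\right) \left(-1555\right) = 153945 - 17105 \sqrt{15}$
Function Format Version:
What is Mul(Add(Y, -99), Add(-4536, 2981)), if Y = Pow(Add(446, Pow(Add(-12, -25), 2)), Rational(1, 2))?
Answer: Add(153945, Mul(-17105, Pow(15, Rational(1, 2)))) ≈ 87698.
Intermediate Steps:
Y = Mul(11, Pow(15, Rational(1, 2))) (Y = Pow(Add(446, Pow(-37, 2)), Rational(1, 2)) = Pow(Add(446, 1369), Rational(1, 2)) = Pow(1815, Rational(1, 2)) = Mul(11, Pow(15, Rational(1, 2))) ≈ 42.603)
Mul(Add(Y, -99), Add(-4536, 2981)) = Mul(Add(Mul(11, Pow(15, Rational(1, 2))), -99), Add(-4536, 2981)) = Mul(Add(-99, Mul(11, Pow(15, Rational(1, 2)))), -1555) = Add(153945, Mul(-17105, Pow(15, Rational(1, 2))))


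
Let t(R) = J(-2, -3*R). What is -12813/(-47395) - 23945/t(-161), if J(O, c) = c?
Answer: -1128684596/22891785 ≈ -49.305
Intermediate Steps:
t(R) = -3*R
-12813/(-47395) - 23945/t(-161) = -12813/(-47395) - 23945/((-3*(-161))) = -12813*(-1/47395) - 23945/483 = 12813/47395 - 23945*1/483 = 12813/47395 - 23945/483 = -1128684596/22891785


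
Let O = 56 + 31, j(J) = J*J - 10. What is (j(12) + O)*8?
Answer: 1768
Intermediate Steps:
j(J) = -10 + J² (j(J) = J² - 10 = -10 + J²)
O = 87
(j(12) + O)*8 = ((-10 + 12²) + 87)*8 = ((-10 + 144) + 87)*8 = (134 + 87)*8 = 221*8 = 1768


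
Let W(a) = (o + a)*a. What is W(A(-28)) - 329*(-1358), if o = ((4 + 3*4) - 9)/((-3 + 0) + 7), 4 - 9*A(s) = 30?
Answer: 72379217/162 ≈ 4.4679e+5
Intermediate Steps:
A(s) = -26/9 (A(s) = 4/9 - ⅑*30 = 4/9 - 10/3 = -26/9)
o = 7/4 (o = ((4 + 12) - 9)/(-3 + 7) = (16 - 9)/4 = 7*(¼) = 7/4 ≈ 1.7500)
W(a) = a*(7/4 + a) (W(a) = (7/4 + a)*a = a*(7/4 + a))
W(A(-28)) - 329*(-1358) = (¼)*(-26/9)*(7 + 4*(-26/9)) - 329*(-1358) = (¼)*(-26/9)*(7 - 104/9) + 446782 = (¼)*(-26/9)*(-41/9) + 446782 = 533/162 + 446782 = 72379217/162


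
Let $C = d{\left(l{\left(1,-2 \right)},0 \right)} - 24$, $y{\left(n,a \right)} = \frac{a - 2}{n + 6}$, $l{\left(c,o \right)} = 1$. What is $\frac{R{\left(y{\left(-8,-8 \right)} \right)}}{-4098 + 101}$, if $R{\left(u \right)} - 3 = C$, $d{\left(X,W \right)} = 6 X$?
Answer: $\frac{15}{3997} \approx 0.0037528$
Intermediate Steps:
$y{\left(n,a \right)} = \frac{-2 + a}{6 + n}$
$C = -18$ ($C = 6 \cdot 1 - 24 = 6 - 24 = -18$)
$R{\left(u \right)} = -15$ ($R{\left(u \right)} = 3 - 18 = -15$)
$\frac{R{\left(y{\left(-8,-8 \right)} \right)}}{-4098 + 101} = - \frac{15}{-4098 + 101} = - \frac{15}{-3997} = \left(-15\right) \left(- \frac{1}{3997}\right) = \frac{15}{3997}$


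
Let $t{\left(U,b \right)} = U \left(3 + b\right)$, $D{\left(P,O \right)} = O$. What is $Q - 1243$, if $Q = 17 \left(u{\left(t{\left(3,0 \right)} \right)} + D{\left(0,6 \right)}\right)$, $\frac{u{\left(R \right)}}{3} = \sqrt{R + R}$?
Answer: $-1141 + 153 \sqrt{2} \approx -924.63$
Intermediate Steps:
$u{\left(R \right)} = 3 \sqrt{2} \sqrt{R}$ ($u{\left(R \right)} = 3 \sqrt{R + R} = 3 \sqrt{2 R} = 3 \sqrt{2} \sqrt{R}$)
$Q = 102 + 153 \sqrt{2}$ ($Q = 17 \left(3 \sqrt{2} \sqrt{3 \left(3 + 0\right)} + 6\right) = 17 \left(3 \sqrt{2} \sqrt{3 \cdot 3} + 6\right) = 17 \left(3 \sqrt{2} \sqrt{9} + 6\right) = 17 \left(3 \sqrt{2} \cdot 3 + 6\right) = 17 \left(9 \sqrt{2} + 6\right) = 17 \left(6 + 9 \sqrt{2}\right) = 102 + 153 \sqrt{2} \approx 318.37$)
$Q - 1243 = \left(102 + 153 \sqrt{2}\right) - 1243 = -1141 + 153 \sqrt{2}$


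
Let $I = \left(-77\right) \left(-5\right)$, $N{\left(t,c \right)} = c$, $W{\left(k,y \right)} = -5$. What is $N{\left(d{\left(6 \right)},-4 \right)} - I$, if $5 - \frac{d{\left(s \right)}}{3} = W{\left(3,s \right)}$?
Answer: $-389$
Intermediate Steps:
$d{\left(s \right)} = 30$ ($d{\left(s \right)} = 15 - -15 = 15 + 15 = 30$)
$I = 385$
$N{\left(d{\left(6 \right)},-4 \right)} - I = -4 - 385 = -389$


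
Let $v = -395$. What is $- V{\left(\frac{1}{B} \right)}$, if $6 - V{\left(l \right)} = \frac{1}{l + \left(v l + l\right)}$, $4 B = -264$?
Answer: $- \frac{764}{131} \approx -5.8321$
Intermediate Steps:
$B = -66$ ($B = \frac{1}{4} \left(-264\right) = -66$)
$V{\left(l \right)} = 6 + \frac{1}{393 l}$ ($V{\left(l \right)} = 6 - \frac{1}{l + \left(- 395 l + l\right)} = 6 - \frac{1}{l - 394 l} = 6 - \frac{1}{\left(-393\right) l} = 6 - - \frac{1}{393 l} = 6 + \frac{1}{393 l}$)
$- V{\left(\frac{1}{B} \right)} = - (6 + \frac{1}{393 \frac{1}{-66}}) = - (6 + \frac{1}{393 \left(- \frac{1}{66}\right)}) = - (6 + \frac{1}{393} \left(-66\right)) = - (6 - \frac{22}{131}) = \left(-1\right) \frac{764}{131} = - \frac{764}{131}$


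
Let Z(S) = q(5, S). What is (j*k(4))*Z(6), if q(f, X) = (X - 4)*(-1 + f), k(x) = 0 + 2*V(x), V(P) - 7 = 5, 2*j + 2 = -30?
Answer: -3072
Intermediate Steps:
j = -16 (j = -1 + (½)*(-30) = -1 - 15 = -16)
V(P) = 12 (V(P) = 7 + 5 = 12)
k(x) = 24 (k(x) = 0 + 2*12 = 0 + 24 = 24)
q(f, X) = (-1 + f)*(-4 + X) (q(f, X) = (-4 + X)*(-1 + f) = (-1 + f)*(-4 + X))
Z(S) = -16 + 4*S (Z(S) = 4 - S - 4*5 + S*5 = 4 - S - 20 + 5*S = -16 + 4*S)
(j*k(4))*Z(6) = (-16*24)*(-16 + 4*6) = -384*(-16 + 24) = -384*8 = -3072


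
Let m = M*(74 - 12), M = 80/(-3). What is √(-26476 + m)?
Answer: 34*I*√219/3 ≈ 167.72*I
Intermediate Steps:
M = -80/3 (M = 80*(-⅓) = -80/3 ≈ -26.667)
m = -4960/3 (m = -80*(74 - 12)/3 = -80/3*62 = -4960/3 ≈ -1653.3)
√(-26476 + m) = √(-26476 - 4960/3) = √(-84388/3) = 34*I*√219/3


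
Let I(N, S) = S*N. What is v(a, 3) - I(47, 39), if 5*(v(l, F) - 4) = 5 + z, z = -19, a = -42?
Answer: -9159/5 ≈ -1831.8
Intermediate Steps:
v(l, F) = 6/5 (v(l, F) = 4 + (5 - 19)/5 = 4 + (⅕)*(-14) = 4 - 14/5 = 6/5)
I(N, S) = N*S
v(a, 3) - I(47, 39) = 6/5 - 47*39 = 6/5 - 1*1833 = 6/5 - 1833 = -9159/5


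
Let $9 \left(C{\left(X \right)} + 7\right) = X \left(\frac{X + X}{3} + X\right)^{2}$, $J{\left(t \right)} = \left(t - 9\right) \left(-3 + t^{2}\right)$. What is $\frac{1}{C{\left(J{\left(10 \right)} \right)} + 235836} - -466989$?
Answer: $\frac{19575699749367}{41918974} \approx 4.6699 \cdot 10^{5}$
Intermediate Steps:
$J{\left(t \right)} = \left(-9 + t\right) \left(-3 + t^{2}\right)$
$C{\left(X \right)} = -7 + \frac{25 X^{3}}{81}$ ($C{\left(X \right)} = -7 + \frac{X \left(\frac{X + X}{3} + X\right)^{2}}{9} = -7 + \frac{X \left(2 X \frac{1}{3} + X\right)^{2}}{9} = -7 + \frac{X \left(\frac{2 X}{3} + X\right)^{2}}{9} = -7 + \frac{X \left(\frac{5 X}{3}\right)^{2}}{9} = -7 + \frac{X \frac{25 X^{2}}{9}}{9} = -7 + \frac{\frac{25}{9} X^{3}}{9} = -7 + \frac{25 X^{3}}{81}$)
$\frac{1}{C{\left(J{\left(10 \right)} \right)} + 235836} - -466989 = \frac{1}{\left(-7 + \frac{25 \left(27 + 10^{3} - 9 \cdot 10^{2} - 30\right)^{3}}{81}\right) + 235836} - -466989 = \frac{1}{\left(-7 + \frac{25 \left(27 + 1000 - 900 - 30\right)^{3}}{81}\right) + 235836} + 466989 = \frac{1}{\left(-7 + \frac{25 \cdot 97^{3}}{81}\right) + 235836} + 466989 = \frac{1}{\left(-7 + \frac{25}{81} \cdot 912673\right) + 235836} + 466989 = \frac{1}{\left(-7 + \frac{22816825}{81}\right) + 235836} + 466989 = \frac{1}{\frac{22816258}{81} + 235836} + 466989 = \frac{1}{\frac{41918974}{81}} + 466989 = \frac{81}{41918974} + 466989 = \frac{19575699749367}{41918974}$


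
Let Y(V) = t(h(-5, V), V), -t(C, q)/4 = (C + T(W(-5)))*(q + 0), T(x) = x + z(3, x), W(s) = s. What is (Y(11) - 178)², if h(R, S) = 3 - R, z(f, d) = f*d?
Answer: 122500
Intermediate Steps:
z(f, d) = d*f
T(x) = 4*x (T(x) = x + x*3 = x + 3*x = 4*x)
t(C, q) = -4*q*(-20 + C) (t(C, q) = -4*(C + 4*(-5))*(q + 0) = -4*(C - 20)*q = -4*(-20 + C)*q = -4*q*(-20 + C))
Y(V) = 48*V (Y(V) = 4*V*(20 - (3 - 1*(-5))) = 4*V*(20 - (3 + 5)) = 4*V*(20 - 1*8) = 4*V*(20 - 8) = 4*V*12 = 48*V)
(Y(11) - 178)² = (48*11 - 178)² = (528 - 178)² = 350² = 122500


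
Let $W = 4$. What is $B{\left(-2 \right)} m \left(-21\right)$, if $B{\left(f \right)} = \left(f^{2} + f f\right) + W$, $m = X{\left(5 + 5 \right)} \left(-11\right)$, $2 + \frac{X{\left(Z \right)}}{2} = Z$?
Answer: $44352$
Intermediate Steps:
$X{\left(Z \right)} = -4 + 2 Z$
$m = -176$ ($m = \left(-4 + 2 \left(5 + 5\right)\right) \left(-11\right) = \left(-4 + 2 \cdot 10\right) \left(-11\right) = \left(-4 + 20\right) \left(-11\right) = 16 \left(-11\right) = -176$)
$B{\left(f \right)} = 4 + 2 f^{2}$ ($B{\left(f \right)} = \left(f^{2} + f f\right) + 4 = \left(f^{2} + f^{2}\right) + 4 = 2 f^{2} + 4 = 4 + 2 f^{2}$)
$B{\left(-2 \right)} m \left(-21\right) = \left(4 + 2 \left(-2\right)^{2}\right) \left(-176\right) \left(-21\right) = \left(4 + 2 \cdot 4\right) \left(-176\right) \left(-21\right) = \left(4 + 8\right) \left(-176\right) \left(-21\right) = 12 \left(-176\right) \left(-21\right) = \left(-2112\right) \left(-21\right) = 44352$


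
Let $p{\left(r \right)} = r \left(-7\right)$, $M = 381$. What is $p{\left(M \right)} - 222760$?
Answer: $-225427$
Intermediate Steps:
$p{\left(r \right)} = - 7 r$
$p{\left(M \right)} - 222760 = \left(-7\right) 381 - 222760 = -2667 - 222760 = -225427$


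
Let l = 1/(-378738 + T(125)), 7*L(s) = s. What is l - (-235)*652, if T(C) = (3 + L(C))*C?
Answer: 403415389513/2632916 ≈ 1.5322e+5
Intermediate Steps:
L(s) = s/7
T(C) = C*(3 + C/7) (T(C) = (3 + C/7)*C = C*(3 + C/7))
l = -7/2632916 (l = 1/(-378738 + (⅐)*125*(21 + 125)) = 1/(-378738 + (⅐)*125*146) = 1/(-378738 + 18250/7) = 1/(-2632916/7) = -7/2632916 ≈ -2.6586e-6)
l - (-235)*652 = -7/2632916 - (-235)*652 = -7/2632916 - 1*(-153220) = -7/2632916 + 153220 = 403415389513/2632916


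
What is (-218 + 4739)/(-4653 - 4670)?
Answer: -4521/9323 ≈ -0.48493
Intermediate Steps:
(-218 + 4739)/(-4653 - 4670) = 4521/(-9323) = 4521*(-1/9323) = -4521/9323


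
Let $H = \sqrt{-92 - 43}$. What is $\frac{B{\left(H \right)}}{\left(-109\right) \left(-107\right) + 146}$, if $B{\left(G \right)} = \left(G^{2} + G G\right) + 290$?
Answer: $\frac{20}{11809} \approx 0.0016936$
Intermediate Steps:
$H = 3 i \sqrt{15}$ ($H = \sqrt{-135} = 3 i \sqrt{15} \approx 11.619 i$)
$B{\left(G \right)} = 290 + 2 G^{2}$ ($B{\left(G \right)} = \left(G^{2} + G^{2}\right) + 290 = 2 G^{2} + 290 = 290 + 2 G^{2}$)
$\frac{B{\left(H \right)}}{\left(-109\right) \left(-107\right) + 146} = \frac{290 + 2 \left(3 i \sqrt{15}\right)^{2}}{\left(-109\right) \left(-107\right) + 146} = \frac{290 + 2 \left(-135\right)}{11663 + 146} = \frac{290 - 270}{11809} = 20 \cdot \frac{1}{11809} = \frac{20}{11809}$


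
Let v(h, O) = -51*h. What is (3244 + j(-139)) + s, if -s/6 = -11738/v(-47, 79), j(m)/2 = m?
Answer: 2393310/799 ≈ 2995.4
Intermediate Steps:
j(m) = 2*m
s = 23476/799 (s = -(-70428)/((-51*(-47))) = -(-70428)/2397 = -6*(-11738/2397) = 23476/799 ≈ 29.382)
(3244 + j(-139)) + s = (3244 + 2*(-139)) + 23476/799 = (3244 - 278) + 23476/799 = 2966 + 23476/799 = 2393310/799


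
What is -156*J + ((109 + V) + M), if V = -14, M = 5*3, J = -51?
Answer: 8066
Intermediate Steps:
M = 15
-156*J + ((109 + V) + M) = -156*(-51) + ((109 - 14) + 15) = 7956 + (95 + 15) = 7956 + 110 = 8066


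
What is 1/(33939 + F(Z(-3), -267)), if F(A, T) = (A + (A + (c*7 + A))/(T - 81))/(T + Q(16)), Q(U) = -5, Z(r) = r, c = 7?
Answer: 94656/3212531071 ≈ 2.9465e-5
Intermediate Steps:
F(A, T) = (A + (49 + 2*A)/(-81 + T))/(-5 + T) (F(A, T) = (A + (A + (7*7 + A))/(T - 81))/(T - 5) = (A + (A + (49 + A))/(-81 + T))/(-5 + T) = (A + (49 + 2*A)/(-81 + T))/(-5 + T))
1/(33939 + F(Z(-3), -267)) = 1/(33939 + (49 - 79*(-3) - 3*(-267))/(405 + (-267)² - 86*(-267))) = 1/(33939 + (49 + 237 + 801)/(405 + 71289 + 22962)) = 1/(33939 + 1087/94656) = 1/(3212531071/94656) = 94656/3212531071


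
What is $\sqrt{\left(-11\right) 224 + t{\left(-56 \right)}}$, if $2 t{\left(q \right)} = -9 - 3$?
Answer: $i \sqrt{2470} \approx 49.699 i$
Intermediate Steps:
$t{\left(q \right)} = -6$ ($t{\left(q \right)} = \frac{-9 - 3}{2} = \frac{1}{2} \left(-12\right) = -6$)
$\sqrt{\left(-11\right) 224 + t{\left(-56 \right)}} = \sqrt{\left(-11\right) 224 - 6} = \sqrt{-2464 - 6} = \sqrt{-2470} = i \sqrt{2470}$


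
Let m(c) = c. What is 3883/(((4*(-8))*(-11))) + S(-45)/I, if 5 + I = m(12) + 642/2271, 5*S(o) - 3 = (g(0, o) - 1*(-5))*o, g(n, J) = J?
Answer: 53406317/882080 ≈ 60.546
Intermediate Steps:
S(o) = ⅗ + o*(5 + o)/5 (S(o) = ⅗ + ((o - 1*(-5))*o)/5 = ⅗ + ((o + 5)*o)/5 = ⅗ + ((5 + o)*o)/5 = ⅗ + (o*(5 + o))/5 = ⅗ + o*(5 + o)/5)
I = 5513/757 (I = -5 + (12 + 642/2271) = -5 + (12 + 642*(1/2271)) = -5 + (12 + 214/757) = -5 + 9298/757 = 5513/757 ≈ 7.2827)
3883/(((4*(-8))*(-11))) + S(-45)/I = 3883/(((4*(-8))*(-11))) + (⅗ - 45 + (⅕)*(-45)²)/(5513/757) = 3883/((-32*(-11))) + (⅗ - 45 + (⅕)*2025)*(757/5513) = 3883/352 + (⅗ - 45 + 405)*(757/5513) = 3883*(1/352) + (1803/5)*(757/5513) = 353/32 + 1364871/27565 = 53406317/882080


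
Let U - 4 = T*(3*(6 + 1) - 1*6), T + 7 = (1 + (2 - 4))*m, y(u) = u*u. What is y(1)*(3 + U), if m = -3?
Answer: -53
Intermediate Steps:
y(u) = u**2
T = -4 (T = -7 + (1 + (2 - 4))*(-3) = -7 + (1 - 2)*(-3) = -7 - 1*(-3) = -7 + 3 = -4)
U = -56 (U = 4 - 4*(3*(6 + 1) - 1*6) = 4 - 4*(3*7 - 6) = 4 - 4*(21 - 6) = 4 - 4*15 = 4 - 60 = -56)
y(1)*(3 + U) = 1**2*(3 - 56) = 1*(-53) = -53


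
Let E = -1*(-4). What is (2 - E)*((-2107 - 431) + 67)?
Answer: 4942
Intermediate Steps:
E = 4
(2 - E)*((-2107 - 431) + 67) = (2 - 1*4)*((-2107 - 431) + 67) = (2 - 4)*(-2538 + 67) = -2*(-2471) = 4942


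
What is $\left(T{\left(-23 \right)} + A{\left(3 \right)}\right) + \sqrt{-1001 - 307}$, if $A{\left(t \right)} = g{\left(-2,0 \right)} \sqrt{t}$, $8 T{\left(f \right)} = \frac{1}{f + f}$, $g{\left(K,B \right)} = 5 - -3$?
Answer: $- \frac{1}{368} + 8 \sqrt{3} + 2 i \sqrt{327} \approx 13.854 + 36.166 i$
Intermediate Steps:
$g{\left(K,B \right)} = 8$ ($g{\left(K,B \right)} = 5 + 3 = 8$)
$T{\left(f \right)} = \frac{1}{16 f}$ ($T{\left(f \right)} = \frac{1}{8 \left(f + f\right)} = \frac{1}{8 \cdot 2 f} = \frac{\frac{1}{2} \frac{1}{f}}{8} = \frac{1}{16 f}$)
$A{\left(t \right)} = 8 \sqrt{t}$
$\left(T{\left(-23 \right)} + A{\left(3 \right)}\right) + \sqrt{-1001 - 307} = \left(\frac{1}{16 \left(-23\right)} + 8 \sqrt{3}\right) + \sqrt{-1001 - 307} = \left(\frac{1}{16} \left(- \frac{1}{23}\right) + 8 \sqrt{3}\right) + \sqrt{-1308} = \left(- \frac{1}{368} + 8 \sqrt{3}\right) + 2 i \sqrt{327} = - \frac{1}{368} + 8 \sqrt{3} + 2 i \sqrt{327}$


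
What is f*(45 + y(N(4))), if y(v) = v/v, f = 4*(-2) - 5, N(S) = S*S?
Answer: -598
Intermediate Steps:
N(S) = S²
f = -13 (f = -8 - 5 = -13)
y(v) = 1
f*(45 + y(N(4))) = -13*(45 + 1) = -13*46 = -598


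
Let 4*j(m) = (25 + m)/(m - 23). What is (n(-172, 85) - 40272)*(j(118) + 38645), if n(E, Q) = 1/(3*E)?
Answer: -101721511143593/65360 ≈ -1.5563e+9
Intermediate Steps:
n(E, Q) = 1/(3*E)
j(m) = (25 + m)/(4*(-23 + m)) (j(m) = ((25 + m)/(m - 23))/4 = ((25 + m)/(-23 + m))/4 = (25 + m)/(4*(-23 + m)))
(n(-172, 85) - 40272)*(j(118) + 38645) = ((⅓)/(-172) - 40272)*((25 + 118)/(4*(-23 + 118)) + 38645) = ((⅓)*(-1/172) - 40272)*((¼)*143/95 + 38645) = (-1/516 - 40272)*((¼)*(1/95)*143 + 38645) = -20780353*(143/380 + 38645)/516 = -20780353/516*14685243/380 = -101721511143593/65360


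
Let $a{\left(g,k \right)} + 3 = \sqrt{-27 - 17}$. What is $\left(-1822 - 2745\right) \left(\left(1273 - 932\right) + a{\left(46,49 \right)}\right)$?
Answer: $-1543646 - 9134 i \sqrt{11} \approx -1.5436 \cdot 10^{6} - 30294.0 i$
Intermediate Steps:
$a{\left(g,k \right)} = -3 + 2 i \sqrt{11}$ ($a{\left(g,k \right)} = -3 + \sqrt{-27 - 17} = -3 + \sqrt{-44} = -3 + 2 i \sqrt{11}$)
$\left(-1822 - 2745\right) \left(\left(1273 - 932\right) + a{\left(46,49 \right)}\right) = \left(-1822 - 2745\right) \left(\left(1273 - 932\right) - \left(3 - 2 i \sqrt{11}\right)\right) = - 4567 \left(\left(1273 - 932\right) - \left(3 - 2 i \sqrt{11}\right)\right) = - 4567 \left(341 - \left(3 - 2 i \sqrt{11}\right)\right) = - 4567 \left(338 + 2 i \sqrt{11}\right) = -1543646 - 9134 i \sqrt{11}$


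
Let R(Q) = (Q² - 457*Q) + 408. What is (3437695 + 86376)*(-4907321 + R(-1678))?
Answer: -4667219723193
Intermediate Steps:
R(Q) = 408 + Q² - 457*Q
(3437695 + 86376)*(-4907321 + R(-1678)) = (3437695 + 86376)*(-4907321 + (408 + (-1678)² - 457*(-1678))) = 3524071*(-4907321 + (408 + 2815684 + 766846)) = 3524071*(-4907321 + 3582938) = 3524071*(-1324383) = -4667219723193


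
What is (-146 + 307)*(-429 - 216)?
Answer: -103845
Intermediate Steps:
(-146 + 307)*(-429 - 216) = 161*(-645) = -103845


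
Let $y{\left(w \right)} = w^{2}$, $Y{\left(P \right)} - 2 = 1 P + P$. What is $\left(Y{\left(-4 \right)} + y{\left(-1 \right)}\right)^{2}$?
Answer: $25$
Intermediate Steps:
$Y{\left(P \right)} = 2 + 2 P$ ($Y{\left(P \right)} = 2 + \left(1 P + P\right) = 2 + \left(P + P\right) = 2 + 2 P$)
$\left(Y{\left(-4 \right)} + y{\left(-1 \right)}\right)^{2} = \left(\left(2 + 2 \left(-4\right)\right) + \left(-1\right)^{2}\right)^{2} = \left(\left(2 - 8\right) + 1\right)^{2} = \left(-6 + 1\right)^{2} = \left(-5\right)^{2} = 25$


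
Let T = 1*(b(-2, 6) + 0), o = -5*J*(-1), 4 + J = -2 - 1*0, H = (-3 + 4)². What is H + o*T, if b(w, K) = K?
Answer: -179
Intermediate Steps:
H = 1 (H = 1² = 1)
J = -6 (J = -4 + (-2 - 1*0) = -4 + (-2 + 0) = -4 - 2 = -6)
o = -30 (o = -5*(-6)*(-1) = 30*(-1) = -30)
T = 6 (T = 1*(6 + 0) = 1*6 = 6)
H + o*T = 1 - 30*6 = 1 - 180 = -179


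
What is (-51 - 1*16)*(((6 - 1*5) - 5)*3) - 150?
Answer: 654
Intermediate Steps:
(-51 - 1*16)*(((6 - 1*5) - 5)*3) - 150 = (-51 - 16)*(((6 - 5) - 5)*3) - 150 = -67*(1 - 5)*3 - 150 = -(-268)*3 - 150 = -67*(-12) - 150 = 804 - 150 = 654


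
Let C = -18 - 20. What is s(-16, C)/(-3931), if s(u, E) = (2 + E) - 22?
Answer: 58/3931 ≈ 0.014755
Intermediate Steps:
C = -38
s(u, E) = -20 + E
s(-16, C)/(-3931) = (-20 - 38)/(-3931) = -58*(-1/3931) = 58/3931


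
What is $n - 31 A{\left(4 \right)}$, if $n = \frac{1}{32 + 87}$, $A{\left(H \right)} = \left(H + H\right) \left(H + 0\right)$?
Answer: $- \frac{118047}{119} \approx -991.99$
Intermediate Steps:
$A{\left(H \right)} = 2 H^{2}$ ($A{\left(H \right)} = 2 H H = 2 H^{2}$)
$n = \frac{1}{119} \approx 0.0084034$
$n - 31 A{\left(4 \right)} = \frac{1}{119} - 31 \cdot 2 \cdot 4^{2} = \frac{1}{119} - 31 \cdot 2 \cdot 16 = \frac{1}{119} - 992 = - \frac{118047}{119}$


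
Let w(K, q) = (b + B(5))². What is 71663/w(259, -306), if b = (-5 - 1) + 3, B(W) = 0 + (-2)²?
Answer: 71663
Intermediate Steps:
B(W) = 4 (B(W) = 0 + 4 = 4)
b = -3 (b = -6 + 3 = -3)
w(K, q) = 1 (w(K, q) = (-3 + 4)² = 1² = 1)
71663/w(259, -306) = 71663/1 = 71663*1 = 71663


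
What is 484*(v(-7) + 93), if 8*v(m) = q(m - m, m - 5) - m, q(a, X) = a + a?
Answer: 90871/2 ≈ 45436.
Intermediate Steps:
q(a, X) = 2*a
v(m) = -m/8 (v(m) = (2*(m - m) - m)/8 = (2*0 - m)/8 = (0 - m)/8 = (-m)/8 = -m/8)
484*(v(-7) + 93) = 484*(-⅛*(-7) + 93) = 484*(7/8 + 93) = 484*(751/8) = 90871/2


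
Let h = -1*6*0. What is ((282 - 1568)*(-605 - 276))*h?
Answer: 0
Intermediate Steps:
h = 0 (h = -6*0 = 0)
((282 - 1568)*(-605 - 276))*h = ((282 - 1568)*(-605 - 276))*0 = -1286*(-881)*0 = 1132966*0 = 0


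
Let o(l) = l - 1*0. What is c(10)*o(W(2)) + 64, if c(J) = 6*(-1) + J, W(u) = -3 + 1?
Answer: 56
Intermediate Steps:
W(u) = -2
c(J) = -6 + J
o(l) = l (o(l) = l + 0 = l)
c(10)*o(W(2)) + 64 = (-6 + 10)*(-2) + 64 = 4*(-2) + 64 = -8 + 64 = 56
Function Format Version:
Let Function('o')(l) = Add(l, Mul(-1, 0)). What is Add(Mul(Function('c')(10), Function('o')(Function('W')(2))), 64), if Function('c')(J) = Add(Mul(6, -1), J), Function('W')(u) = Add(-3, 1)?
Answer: 56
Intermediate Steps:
Function('W')(u) = -2
Function('c')(J) = Add(-6, J)
Function('o')(l) = l (Function('o')(l) = Add(l, 0) = l)
Add(Mul(Function('c')(10), Function('o')(Function('W')(2))), 64) = Add(Mul(Add(-6, 10), -2), 64) = Add(Mul(4, -2), 64) = Add(-8, 64) = 56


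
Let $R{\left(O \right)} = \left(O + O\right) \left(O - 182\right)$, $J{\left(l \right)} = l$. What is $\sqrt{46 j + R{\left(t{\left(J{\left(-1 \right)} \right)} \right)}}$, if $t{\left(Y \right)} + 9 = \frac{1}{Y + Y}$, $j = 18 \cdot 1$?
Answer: $\frac{\sqrt{17866}}{2} \approx 66.832$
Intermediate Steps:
$j = 18$
$t{\left(Y \right)} = -9 + \frac{1}{2 Y}$ ($t{\left(Y \right)} = -9 + \frac{1}{Y + Y} = -9 + \frac{1}{2 Y}$)
$R{\left(O \right)} = 2 O \left(-182 + O\right)$
$\sqrt{46 j + R{\left(t{\left(J{\left(-1 \right)} \right)} \right)}} = \sqrt{46 \cdot 18 + 2 \left(-9 + \frac{1}{2 \left(-1\right)}\right) \left(-182 - \left(9 - \frac{1}{2 \left(-1\right)}\right)\right)} = \sqrt{828 + 2 \left(-9 + \frac{1}{2} \left(-1\right)\right) \left(-182 + \left(-9 + \frac{1}{2} \left(-1\right)\right)\right)} = \sqrt{828 + 2 \left(-9 - \frac{1}{2}\right) \left(-182 - \frac{19}{2}\right)} = \sqrt{828 + 2 \left(- \frac{19}{2}\right) \left(-182 - \frac{19}{2}\right)} = \sqrt{828 + 2 \left(- \frac{19}{2}\right) \left(- \frac{383}{2}\right)} = \sqrt{828 + \frac{7277}{2}} = \sqrt{\frac{8933}{2}} = \frac{\sqrt{17866}}{2}$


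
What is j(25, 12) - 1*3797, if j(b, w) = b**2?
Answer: -3172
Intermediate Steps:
j(25, 12) - 1*3797 = 25**2 - 1*3797 = 625 - 3797 = -3172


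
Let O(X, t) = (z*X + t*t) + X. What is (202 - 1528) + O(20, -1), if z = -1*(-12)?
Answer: -1065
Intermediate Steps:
z = 12
O(X, t) = t² + 13*X (O(X, t) = (12*X + t*t) + X = (12*X + t²) + X = (t² + 12*X) + X = t² + 13*X)
(202 - 1528) + O(20, -1) = (202 - 1528) + ((-1)² + 13*20) = -1326 + (1 + 260) = -1326 + 261 = -1065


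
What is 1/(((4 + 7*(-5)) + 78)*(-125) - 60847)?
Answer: -1/66722 ≈ -1.4988e-5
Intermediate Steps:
1/(((4 + 7*(-5)) + 78)*(-125) - 60847) = 1/(((4 - 35) + 78)*(-125) - 60847) = 1/((-31 + 78)*(-125) - 60847) = 1/(47*(-125) - 60847) = 1/(-5875 - 60847) = 1/(-66722) = -1/66722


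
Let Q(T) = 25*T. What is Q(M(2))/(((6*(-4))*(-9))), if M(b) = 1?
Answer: 25/216 ≈ 0.11574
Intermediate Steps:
Q(M(2))/(((6*(-4))*(-9))) = (25*1)/(((6*(-4))*(-9))) = 25/((-24*(-9))) = 25/216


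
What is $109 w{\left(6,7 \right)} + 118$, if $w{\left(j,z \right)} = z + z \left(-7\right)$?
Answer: $-4460$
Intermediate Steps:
$w{\left(j,z \right)} = - 6 z$ ($w{\left(j,z \right)} = z - 7 z = - 6 z$)
$109 w{\left(6,7 \right)} + 118 = 109 \left(\left(-6\right) 7\right) + 118 = 109 \left(-42\right) + 118 = -4578 + 118 = -4460$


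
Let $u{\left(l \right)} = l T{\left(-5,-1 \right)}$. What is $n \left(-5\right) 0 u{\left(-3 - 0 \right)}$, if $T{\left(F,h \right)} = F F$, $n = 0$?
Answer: $0$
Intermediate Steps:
$T{\left(F,h \right)} = F^{2}$
$u{\left(l \right)} = 25 l$ ($u{\left(l \right)} = l \left(-5\right)^{2} = l 25 = 25 l$)
$n \left(-5\right) 0 u{\left(-3 - 0 \right)} = 0 \left(-5\right) 0 \cdot 25 \left(-3 - 0\right) = 0 \cdot 0 \cdot 25 \left(-3 + 0\right) = 0 \cdot 25 \left(-3\right) = 0 \left(-75\right) = 0$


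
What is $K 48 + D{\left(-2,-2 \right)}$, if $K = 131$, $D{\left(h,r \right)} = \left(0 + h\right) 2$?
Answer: $6284$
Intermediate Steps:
$D{\left(h,r \right)} = 2 h$ ($D{\left(h,r \right)} = h 2 = 2 h$)
$K 48 + D{\left(-2,-2 \right)} = 131 \cdot 48 + 2 \left(-2\right) = 6288 - 4 = 6284$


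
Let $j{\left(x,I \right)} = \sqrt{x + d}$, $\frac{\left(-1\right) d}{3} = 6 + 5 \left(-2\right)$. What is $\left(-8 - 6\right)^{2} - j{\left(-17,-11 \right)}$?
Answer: $196 - i \sqrt{5} \approx 196.0 - 2.2361 i$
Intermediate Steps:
$d = 12$ ($d = - 3 \left(6 + 5 \left(-2\right)\right) = - 3 \left(6 - 10\right) = \left(-3\right) \left(-4\right) = 12$)
$j{\left(x,I \right)} = \sqrt{12 + x}$ ($j{\left(x,I \right)} = \sqrt{x + 12} = \sqrt{12 + x}$)
$\left(-8 - 6\right)^{2} - j{\left(-17,-11 \right)} = \left(-8 - 6\right)^{2} - \sqrt{12 - 17} = \left(-14\right)^{2} - \sqrt{-5} = 196 - i \sqrt{5}$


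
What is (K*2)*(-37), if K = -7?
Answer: 518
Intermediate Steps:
(K*2)*(-37) = -7*2*(-37) = -14*(-37) = 518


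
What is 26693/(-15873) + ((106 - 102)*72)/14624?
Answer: -12055844/7253961 ≈ -1.6620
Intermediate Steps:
26693/(-15873) + ((106 - 102)*72)/14624 = 26693*(-1/15873) + (4*72)*(1/14624) = -26693/15873 + 288*(1/14624) = -26693/15873 + 9/457 = -12055844/7253961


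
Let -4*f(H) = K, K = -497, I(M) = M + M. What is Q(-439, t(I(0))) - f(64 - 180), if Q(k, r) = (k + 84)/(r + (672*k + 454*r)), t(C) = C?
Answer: -36654389/295008 ≈ -124.25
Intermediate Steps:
I(M) = 2*M
f(H) = 497/4 (f(H) = -¼*(-497) = 497/4)
Q(k, r) = (84 + k)/(455*r + 672*k) (Q(k, r) = (84 + k)/(r + (454*r + 672*k)) = (84 + k)/(455*r + 672*k))
Q(-439, t(I(0))) - f(64 - 180) = (84 - 439)/(7*(65*(2*0) + 96*(-439))) - 1*497/4 = (⅐)*(-355)/(65*0 - 42144) - 497/4 = (⅐)*(-355)/(0 - 42144) - 497/4 = (⅐)*(-355)/(-42144) - 497/4 = (⅐)*(-1/42144)*(-355) - 497/4 = 355/295008 - 497/4 = -36654389/295008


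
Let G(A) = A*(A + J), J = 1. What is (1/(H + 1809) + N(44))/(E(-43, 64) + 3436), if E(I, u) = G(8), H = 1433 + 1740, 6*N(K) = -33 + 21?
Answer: -9963/17476856 ≈ -0.00057007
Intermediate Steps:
N(K) = -2 (N(K) = (-33 + 21)/6 = (⅙)*(-12) = -2)
H = 3173
G(A) = A*(1 + A) (G(A) = A*(A + 1) = A*(1 + A))
E(I, u) = 72 (E(I, u) = 8*(1 + 8) = 8*9 = 72)
(1/(H + 1809) + N(44))/(E(-43, 64) + 3436) = (1/(3173 + 1809) - 2)/(72 + 3436) = (1/4982 - 2)/3508 = (1/4982 - 2)*(1/3508) = -9963/4982*1/3508 = -9963/17476856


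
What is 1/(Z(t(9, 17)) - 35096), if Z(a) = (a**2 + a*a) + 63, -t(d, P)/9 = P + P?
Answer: 1/152239 ≈ 6.5686e-6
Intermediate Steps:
t(d, P) = -18*P (t(d, P) = -9*(P + P) = -18*P)
Z(a) = 63 + 2*a**2 (Z(a) = (a**2 + a**2) + 63 = 2*a**2 + 63 = 63 + 2*a**2)
1/(Z(t(9, 17)) - 35096) = 1/((63 + 2*(-18*17)**2) - 35096) = 1/((63 + 2*(-306)**2) - 35096) = 1/((63 + 2*93636) - 35096) = 1/((63 + 187272) - 35096) = 1/(187335 - 35096) = 1/152239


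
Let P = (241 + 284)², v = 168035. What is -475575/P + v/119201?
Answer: -138324916/438063675 ≈ -0.31576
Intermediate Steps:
P = 275625 (P = 525² = 275625)
-475575/P + v/119201 = -475575/275625 + 168035/119201 = -475575*1/275625 + 168035*(1/119201) = -6341/3675 + 168035/119201 = -138324916/438063675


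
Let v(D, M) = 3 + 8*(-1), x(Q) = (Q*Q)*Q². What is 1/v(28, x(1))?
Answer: -⅕ ≈ -0.20000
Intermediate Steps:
x(Q) = Q⁴ (x(Q) = Q²*Q² = Q⁴)
v(D, M) = -5 (v(D, M) = 3 - 8 = -5)
1/v(28, x(1)) = 1/(-5) = -⅕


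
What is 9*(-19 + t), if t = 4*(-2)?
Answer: -243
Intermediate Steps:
t = -8
9*(-19 + t) = 9*(-19 - 8) = 9*(-27) = -243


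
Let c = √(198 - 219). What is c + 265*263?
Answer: 69695 + I*√21 ≈ 69695.0 + 4.5826*I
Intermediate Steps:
c = I*√21 (c = √(-21) = I*√21 ≈ 4.5826*I)
c + 265*263 = I*√21 + 265*263 = I*√21 + 69695 = 69695 + I*√21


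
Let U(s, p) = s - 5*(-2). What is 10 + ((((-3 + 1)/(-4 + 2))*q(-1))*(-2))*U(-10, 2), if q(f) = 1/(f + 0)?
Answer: 10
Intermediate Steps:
q(f) = 1/f
U(s, p) = 10 + s (U(s, p) = s + 10 = 10 + s)
10 + ((((-3 + 1)/(-4 + 2))*q(-1))*(-2))*U(-10, 2) = 10 + ((((-3 + 1)/(-4 + 2))/(-1))*(-2))*(10 - 10) = 10 + ((-2/(-2)*(-1))*(-2))*0 = 10 + ((-2*(-½)*(-1))*(-2))*0 = 10 + ((1*(-1))*(-2))*0 = 10 - 1*(-2)*0 = 10 + 2*0 = 10 + 0 = 10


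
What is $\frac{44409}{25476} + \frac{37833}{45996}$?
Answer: $\frac{20878263}{8137459} \approx 2.5657$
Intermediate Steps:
$\frac{44409}{25476} + \frac{37833}{45996} = 44409 \cdot \frac{1}{25476} + 37833 \cdot \frac{1}{45996} = \frac{14803}{8492} + \frac{12611}{15332} = \frac{20878263}{8137459}$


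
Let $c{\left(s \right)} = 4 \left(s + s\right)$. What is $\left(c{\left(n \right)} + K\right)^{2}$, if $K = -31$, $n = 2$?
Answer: $225$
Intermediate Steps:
$c{\left(s \right)} = 8 s$ ($c{\left(s \right)} = 4 \cdot 2 s = 8 s$)
$\left(c{\left(n \right)} + K\right)^{2} = \left(8 \cdot 2 - 31\right)^{2} = \left(16 - 31\right)^{2} = \left(-15\right)^{2} = 225$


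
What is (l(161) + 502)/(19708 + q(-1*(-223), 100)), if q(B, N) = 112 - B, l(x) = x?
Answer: 663/19597 ≈ 0.033832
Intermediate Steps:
(l(161) + 502)/(19708 + q(-1*(-223), 100)) = (161 + 502)/(19708 + (112 - (-1)*(-223))) = 663/(19708 + (112 - 1*223)) = 663/(19708 + (112 - 223)) = 663/(19708 - 111) = 663/19597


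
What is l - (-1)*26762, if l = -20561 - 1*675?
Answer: 5526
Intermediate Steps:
l = -21236 (l = -20561 - 675 = -21236)
l - (-1)*26762 = -21236 - (-1)*26762 = -21236 - 1*(-26762) = -21236 + 26762 = 5526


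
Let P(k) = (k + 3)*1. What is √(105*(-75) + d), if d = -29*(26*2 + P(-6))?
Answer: 4*I*√581 ≈ 96.416*I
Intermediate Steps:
P(k) = 3 + k (P(k) = (3 + k)*1 = 3 + k)
d = -1421 (d = -29*(26*2 + (3 - 6)) = -29*(52 - 3) = -29*49 = -1421)
√(105*(-75) + d) = √(105*(-75) - 1421) = √(-7875 - 1421) = √(-9296) = 4*I*√581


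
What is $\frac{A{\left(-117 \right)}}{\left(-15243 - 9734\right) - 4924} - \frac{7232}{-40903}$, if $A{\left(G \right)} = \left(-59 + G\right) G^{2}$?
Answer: $\frac{32920789808}{407680201} \approx 80.751$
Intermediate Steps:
$A{\left(G \right)} = G^{2} \left(-59 + G\right)$
$\frac{A{\left(-117 \right)}}{\left(-15243 - 9734\right) - 4924} - \frac{7232}{-40903} = \frac{\left(-117\right)^{2} \left(-59 - 117\right)}{\left(-15243 - 9734\right) - 4924} - \frac{7232}{-40903} = \frac{13689 \left(-176\right)}{-24977 - 4924} - - \frac{7232}{40903} = - \frac{2409264}{-29901} + \frac{7232}{40903} = \left(-2409264\right) \left(- \frac{1}{29901}\right) + \frac{7232}{40903} = \frac{803088}{9967} + \frac{7232}{40903} = \frac{32920789808}{407680201}$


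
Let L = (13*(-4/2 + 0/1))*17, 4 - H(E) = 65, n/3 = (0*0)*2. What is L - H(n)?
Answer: -381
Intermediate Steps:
n = 0 (n = 3*((0*0)*2) = 3*(0*2) = 3*0 = 0)
H(E) = -61 (H(E) = 4 - 1*65 = 4 - 65 = -61)
L = -442 (L = (13*(-4*½ + 0*1))*17 = (13*(-2 + 0))*17 = (13*(-2))*17 = -26*17 = -442)
L - H(n) = -442 - 1*(-61) = -442 + 61 = -381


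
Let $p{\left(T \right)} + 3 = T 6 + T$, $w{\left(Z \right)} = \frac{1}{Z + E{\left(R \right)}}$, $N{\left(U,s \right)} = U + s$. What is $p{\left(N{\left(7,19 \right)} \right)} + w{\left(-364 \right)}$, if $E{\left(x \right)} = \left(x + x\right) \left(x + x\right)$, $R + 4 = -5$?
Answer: $\frac{7159}{40} \approx 178.98$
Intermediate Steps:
$R = -9$ ($R = -4 - 5 = -9$)
$E{\left(x \right)} = 4 x^{2}$ ($E{\left(x \right)} = 2 x 2 x = 4 x^{2}$)
$w{\left(Z \right)} = \frac{1}{324 + Z}$ ($w{\left(Z \right)} = \frac{1}{Z + 4 \left(-9\right)^{2}} = \frac{1}{Z + 4 \cdot 81} = \frac{1}{Z + 324} = \frac{1}{324 + Z}$)
$p{\left(T \right)} = -3 + 7 T$ ($p{\left(T \right)} = -3 + \left(T 6 + T\right) = -3 + \left(6 T + T\right) = -3 + 7 T$)
$p{\left(N{\left(7,19 \right)} \right)} + w{\left(-364 \right)} = \left(-3 + 7 \left(7 + 19\right)\right) + \frac{1}{324 - 364} = \left(-3 + 7 \cdot 26\right) + \frac{1}{-40} = \left(-3 + 182\right) - \frac{1}{40} = 179 - \frac{1}{40} = \frac{7159}{40}$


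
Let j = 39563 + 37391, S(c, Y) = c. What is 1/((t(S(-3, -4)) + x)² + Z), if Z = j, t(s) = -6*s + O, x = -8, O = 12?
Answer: 1/77438 ≈ 1.2914e-5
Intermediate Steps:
t(s) = 12 - 6*s (t(s) = -6*s + 12 = 12 - 6*s)
j = 76954
Z = 76954
1/((t(S(-3, -4)) + x)² + Z) = 1/(((12 - 6*(-3)) - 8)² + 76954) = 1/(((12 + 18) - 8)² + 76954) = 1/((30 - 8)² + 76954) = 1/(22² + 76954) = 1/(484 + 76954) = 1/77438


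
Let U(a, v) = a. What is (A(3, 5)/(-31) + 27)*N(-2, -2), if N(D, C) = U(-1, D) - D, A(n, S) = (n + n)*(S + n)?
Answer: 789/31 ≈ 25.452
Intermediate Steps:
A(n, S) = 2*n*(S + n) (A(n, S) = (2*n)*(S + n) = 2*n*(S + n))
N(D, C) = -1 - D
(A(3, 5)/(-31) + 27)*N(-2, -2) = ((2*3*(5 + 3))/(-31) + 27)*(-1 - 1*(-2)) = ((2*3*8)*(-1/31) + 27)*(-1 + 2) = (48*(-1/31) + 27)*1 = (-48/31 + 27)*1 = (789/31)*1 = 789/31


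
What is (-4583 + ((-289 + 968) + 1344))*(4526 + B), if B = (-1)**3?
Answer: -11584000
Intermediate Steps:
B = -1
(-4583 + ((-289 + 968) + 1344))*(4526 + B) = (-4583 + ((-289 + 968) + 1344))*(4526 - 1) = (-4583 + (679 + 1344))*4525 = (-4583 + 2023)*4525 = -2560*4525 = -11584000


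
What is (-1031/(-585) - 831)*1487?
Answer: -721349648/585 ≈ -1.2331e+6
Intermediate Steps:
(-1031/(-585) - 831)*1487 = (-1031*(-1/585) - 831)*1487 = (1031/585 - 831)*1487 = -485104/585*1487 = -721349648/585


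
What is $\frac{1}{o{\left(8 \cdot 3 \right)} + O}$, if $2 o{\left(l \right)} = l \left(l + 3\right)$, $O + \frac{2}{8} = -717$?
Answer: $- \frac{4}{1573} \approx -0.0025429$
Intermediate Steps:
$O = - \frac{2869}{4}$ ($O = - \frac{1}{4} - 717 = - \frac{2869}{4} \approx -717.25$)
$o{\left(l \right)} = \frac{l \left(3 + l\right)}{2}$ ($o{\left(l \right)} = \frac{l \left(l + 3\right)}{2} = \frac{l \left(3 + l\right)}{2}$)
$\frac{1}{o{\left(8 \cdot 3 \right)} + O} = \frac{1}{\frac{8 \cdot 3 \left(3 + 8 \cdot 3\right)}{2} - \frac{2869}{4}} = \frac{1}{\frac{1}{2} \cdot 24 \left(3 + 24\right) - \frac{2869}{4}} = \frac{1}{\frac{1}{2} \cdot 24 \cdot 27 - \frac{2869}{4}} = \frac{1}{324 - \frac{2869}{4}} = \frac{1}{- \frac{1573}{4}} = - \frac{4}{1573}$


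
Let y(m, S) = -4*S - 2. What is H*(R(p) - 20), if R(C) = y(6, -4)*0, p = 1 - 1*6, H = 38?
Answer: -760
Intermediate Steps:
y(m, S) = -2 - 4*S
p = -5 (p = 1 - 6 = -5)
R(C) = 0 (R(C) = (-2 - 4*(-4))*0 = (-2 + 16)*0 = 14*0 = 0)
H*(R(p) - 20) = 38*(0 - 20) = 38*(-20) = -760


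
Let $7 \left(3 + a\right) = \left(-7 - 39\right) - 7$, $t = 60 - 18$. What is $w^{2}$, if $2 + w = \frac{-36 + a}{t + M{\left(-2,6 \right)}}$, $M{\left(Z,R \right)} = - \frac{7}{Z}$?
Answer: $\frac{3709476}{405769} \approx 9.1418$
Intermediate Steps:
$t = 42$
$a = - \frac{74}{7}$ ($a = -3 + \frac{\left(-7 - 39\right) - 7}{7} = -3 + \frac{-46 - 7}{7} = -3 + \frac{1}{7} \left(-53\right) = -3 - \frac{53}{7} = - \frac{74}{7} \approx -10.571$)
$w = - \frac{1926}{637}$ ($w = -2 + \frac{-36 - \frac{74}{7}}{42 - \frac{7}{-2}} = -2 - \frac{326}{7 \left(42 - - \frac{7}{2}\right)} = -2 - \frac{326}{7 \left(42 + \frac{7}{2}\right)} = -2 - \frac{326}{7 \cdot \frac{91}{2}} = -2 - \frac{652}{637} = - \frac{1926}{637} \approx -3.0235$)
$w^{2} = \left(- \frac{1926}{637}\right)^{2} = \frac{3709476}{405769}$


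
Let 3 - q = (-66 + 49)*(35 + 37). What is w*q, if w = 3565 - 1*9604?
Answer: -7409853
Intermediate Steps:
q = 1227 (q = 3 - (-66 + 49)*(35 + 37) = 3 - (-17)*72 = 3 - 1*(-1224) = 3 + 1224 = 1227)
w = -6039 (w = 3565 - 9604 = -6039)
w*q = -6039*1227 = -7409853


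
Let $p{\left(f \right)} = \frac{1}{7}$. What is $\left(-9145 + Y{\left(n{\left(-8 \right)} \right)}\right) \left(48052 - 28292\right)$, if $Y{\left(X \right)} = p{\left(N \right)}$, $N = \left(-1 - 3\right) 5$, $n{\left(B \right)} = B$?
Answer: $- \frac{1264916640}{7} \approx -1.807 \cdot 10^{8}$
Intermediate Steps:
$N = -20$ ($N = \left(-4\right) 5 = -20$)
$p{\left(f \right)} = \frac{1}{7}$
$Y{\left(X \right)} = \frac{1}{7}$
$\left(-9145 + Y{\left(n{\left(-8 \right)} \right)}\right) \left(48052 - 28292\right) = \left(-9145 + \frac{1}{7}\right) \left(48052 - 28292\right) = \left(- \frac{64014}{7}\right) 19760 = - \frac{1264916640}{7}$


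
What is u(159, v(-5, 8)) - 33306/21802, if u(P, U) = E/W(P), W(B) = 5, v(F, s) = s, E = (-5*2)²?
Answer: 201367/10901 ≈ 18.472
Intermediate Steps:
E = 100 (E = (-10)² = 100)
u(P, U) = 20 (u(P, U) = 100/5 = 100*(⅕) = 20)
u(159, v(-5, 8)) - 33306/21802 = 20 - 33306/21802 = 20 - 33306*1/21802 = 20 - 16653/10901 = 201367/10901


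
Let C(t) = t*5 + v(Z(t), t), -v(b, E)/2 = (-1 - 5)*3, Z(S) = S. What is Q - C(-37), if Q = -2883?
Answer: -2734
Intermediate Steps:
v(b, E) = 36 (v(b, E) = -2*(-1 - 5)*3 = -(-12)*3 = -2*(-18) = 36)
C(t) = 36 + 5*t (C(t) = t*5 + 36 = 5*t + 36 = 36 + 5*t)
Q - C(-37) = -2883 - (36 + 5*(-37)) = -2883 - (36 - 185) = -2883 - 1*(-149) = -2883 + 149 = -2734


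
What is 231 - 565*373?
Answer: -210514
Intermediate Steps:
231 - 565*373 = 231 - 210745 = -210514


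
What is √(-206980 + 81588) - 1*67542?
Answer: -67542 + 4*I*√7837 ≈ -67542.0 + 354.11*I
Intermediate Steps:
√(-206980 + 81588) - 1*67542 = √(-125392) - 67542 = 4*I*√7837 - 67542 = -67542 + 4*I*√7837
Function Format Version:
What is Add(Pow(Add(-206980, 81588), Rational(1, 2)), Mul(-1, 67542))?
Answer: Add(-67542, Mul(4, I, Pow(7837, Rational(1, 2)))) ≈ Add(-67542., Mul(354.11, I))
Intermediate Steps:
Add(Pow(Add(-206980, 81588), Rational(1, 2)), Mul(-1, 67542)) = Add(Pow(-125392, Rational(1, 2)), -67542) = Add(Mul(4, I, Pow(7837, Rational(1, 2))), -67542) = Add(-67542, Mul(4, I, Pow(7837, Rational(1, 2))))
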